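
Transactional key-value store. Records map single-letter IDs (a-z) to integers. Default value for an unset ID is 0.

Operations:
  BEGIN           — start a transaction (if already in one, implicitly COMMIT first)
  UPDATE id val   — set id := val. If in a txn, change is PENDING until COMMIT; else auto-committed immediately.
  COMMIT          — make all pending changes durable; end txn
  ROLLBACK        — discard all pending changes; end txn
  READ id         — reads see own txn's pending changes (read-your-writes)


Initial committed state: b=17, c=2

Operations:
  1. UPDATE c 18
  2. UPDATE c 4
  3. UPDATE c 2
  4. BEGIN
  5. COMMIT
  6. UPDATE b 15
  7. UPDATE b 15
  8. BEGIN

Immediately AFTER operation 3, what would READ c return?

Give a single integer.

Initial committed: {b=17, c=2}
Op 1: UPDATE c=18 (auto-commit; committed c=18)
Op 2: UPDATE c=4 (auto-commit; committed c=4)
Op 3: UPDATE c=2 (auto-commit; committed c=2)
After op 3: visible(c) = 2 (pending={}, committed={b=17, c=2})

Answer: 2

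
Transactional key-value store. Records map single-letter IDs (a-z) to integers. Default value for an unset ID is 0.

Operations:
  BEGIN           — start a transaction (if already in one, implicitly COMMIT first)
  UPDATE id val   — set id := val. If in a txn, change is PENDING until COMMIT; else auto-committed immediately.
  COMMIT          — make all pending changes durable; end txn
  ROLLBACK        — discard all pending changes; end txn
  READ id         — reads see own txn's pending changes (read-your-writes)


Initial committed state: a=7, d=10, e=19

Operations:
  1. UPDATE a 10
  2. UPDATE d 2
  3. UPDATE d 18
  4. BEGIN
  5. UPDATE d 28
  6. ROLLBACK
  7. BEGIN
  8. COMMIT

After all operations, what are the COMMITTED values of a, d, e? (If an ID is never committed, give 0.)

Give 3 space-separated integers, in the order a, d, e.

Answer: 10 18 19

Derivation:
Initial committed: {a=7, d=10, e=19}
Op 1: UPDATE a=10 (auto-commit; committed a=10)
Op 2: UPDATE d=2 (auto-commit; committed d=2)
Op 3: UPDATE d=18 (auto-commit; committed d=18)
Op 4: BEGIN: in_txn=True, pending={}
Op 5: UPDATE d=28 (pending; pending now {d=28})
Op 6: ROLLBACK: discarded pending ['d']; in_txn=False
Op 7: BEGIN: in_txn=True, pending={}
Op 8: COMMIT: merged [] into committed; committed now {a=10, d=18, e=19}
Final committed: {a=10, d=18, e=19}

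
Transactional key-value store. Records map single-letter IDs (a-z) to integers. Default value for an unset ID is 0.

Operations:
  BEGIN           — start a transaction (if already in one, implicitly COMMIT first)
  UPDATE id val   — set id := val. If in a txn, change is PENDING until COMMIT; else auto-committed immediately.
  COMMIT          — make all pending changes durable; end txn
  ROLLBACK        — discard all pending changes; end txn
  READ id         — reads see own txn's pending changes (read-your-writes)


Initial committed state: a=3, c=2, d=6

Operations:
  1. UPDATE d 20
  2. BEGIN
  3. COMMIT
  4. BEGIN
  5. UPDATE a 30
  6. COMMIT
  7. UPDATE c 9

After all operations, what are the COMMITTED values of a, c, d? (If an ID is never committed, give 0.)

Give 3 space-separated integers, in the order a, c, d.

Answer: 30 9 20

Derivation:
Initial committed: {a=3, c=2, d=6}
Op 1: UPDATE d=20 (auto-commit; committed d=20)
Op 2: BEGIN: in_txn=True, pending={}
Op 3: COMMIT: merged [] into committed; committed now {a=3, c=2, d=20}
Op 4: BEGIN: in_txn=True, pending={}
Op 5: UPDATE a=30 (pending; pending now {a=30})
Op 6: COMMIT: merged ['a'] into committed; committed now {a=30, c=2, d=20}
Op 7: UPDATE c=9 (auto-commit; committed c=9)
Final committed: {a=30, c=9, d=20}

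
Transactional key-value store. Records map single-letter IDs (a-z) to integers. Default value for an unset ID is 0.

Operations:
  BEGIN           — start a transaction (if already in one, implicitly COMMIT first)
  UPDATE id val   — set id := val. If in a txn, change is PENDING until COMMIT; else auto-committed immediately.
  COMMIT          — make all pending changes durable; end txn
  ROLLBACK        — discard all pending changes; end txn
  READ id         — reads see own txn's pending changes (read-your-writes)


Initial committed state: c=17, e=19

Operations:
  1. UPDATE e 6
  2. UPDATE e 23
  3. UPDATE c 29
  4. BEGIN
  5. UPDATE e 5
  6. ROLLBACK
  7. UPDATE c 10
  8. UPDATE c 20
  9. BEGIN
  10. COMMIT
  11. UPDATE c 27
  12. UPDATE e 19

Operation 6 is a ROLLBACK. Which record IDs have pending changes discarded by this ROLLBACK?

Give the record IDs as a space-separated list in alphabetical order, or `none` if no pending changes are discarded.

Initial committed: {c=17, e=19}
Op 1: UPDATE e=6 (auto-commit; committed e=6)
Op 2: UPDATE e=23 (auto-commit; committed e=23)
Op 3: UPDATE c=29 (auto-commit; committed c=29)
Op 4: BEGIN: in_txn=True, pending={}
Op 5: UPDATE e=5 (pending; pending now {e=5})
Op 6: ROLLBACK: discarded pending ['e']; in_txn=False
Op 7: UPDATE c=10 (auto-commit; committed c=10)
Op 8: UPDATE c=20 (auto-commit; committed c=20)
Op 9: BEGIN: in_txn=True, pending={}
Op 10: COMMIT: merged [] into committed; committed now {c=20, e=23}
Op 11: UPDATE c=27 (auto-commit; committed c=27)
Op 12: UPDATE e=19 (auto-commit; committed e=19)
ROLLBACK at op 6 discards: ['e']

Answer: e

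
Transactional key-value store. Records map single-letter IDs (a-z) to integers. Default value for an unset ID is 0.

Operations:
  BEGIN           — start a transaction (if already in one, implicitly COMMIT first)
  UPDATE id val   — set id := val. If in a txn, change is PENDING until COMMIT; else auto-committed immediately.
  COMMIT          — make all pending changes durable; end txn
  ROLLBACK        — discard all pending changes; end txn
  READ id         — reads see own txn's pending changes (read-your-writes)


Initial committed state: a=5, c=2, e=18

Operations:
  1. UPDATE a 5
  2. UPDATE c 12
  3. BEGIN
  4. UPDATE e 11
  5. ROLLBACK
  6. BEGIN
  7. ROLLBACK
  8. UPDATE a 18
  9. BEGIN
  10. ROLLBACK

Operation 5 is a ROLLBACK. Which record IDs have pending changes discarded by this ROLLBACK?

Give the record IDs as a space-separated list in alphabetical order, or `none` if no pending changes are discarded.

Initial committed: {a=5, c=2, e=18}
Op 1: UPDATE a=5 (auto-commit; committed a=5)
Op 2: UPDATE c=12 (auto-commit; committed c=12)
Op 3: BEGIN: in_txn=True, pending={}
Op 4: UPDATE e=11 (pending; pending now {e=11})
Op 5: ROLLBACK: discarded pending ['e']; in_txn=False
Op 6: BEGIN: in_txn=True, pending={}
Op 7: ROLLBACK: discarded pending []; in_txn=False
Op 8: UPDATE a=18 (auto-commit; committed a=18)
Op 9: BEGIN: in_txn=True, pending={}
Op 10: ROLLBACK: discarded pending []; in_txn=False
ROLLBACK at op 5 discards: ['e']

Answer: e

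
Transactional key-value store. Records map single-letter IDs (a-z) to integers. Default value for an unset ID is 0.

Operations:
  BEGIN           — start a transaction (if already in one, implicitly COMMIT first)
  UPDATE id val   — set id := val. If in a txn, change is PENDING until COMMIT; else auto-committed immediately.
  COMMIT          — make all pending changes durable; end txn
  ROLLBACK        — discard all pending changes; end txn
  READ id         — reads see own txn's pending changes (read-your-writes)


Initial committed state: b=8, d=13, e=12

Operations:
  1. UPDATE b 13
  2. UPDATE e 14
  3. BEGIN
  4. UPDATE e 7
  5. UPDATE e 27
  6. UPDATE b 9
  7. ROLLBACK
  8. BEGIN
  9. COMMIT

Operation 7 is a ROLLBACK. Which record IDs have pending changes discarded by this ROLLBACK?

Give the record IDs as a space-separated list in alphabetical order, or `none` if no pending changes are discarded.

Answer: b e

Derivation:
Initial committed: {b=8, d=13, e=12}
Op 1: UPDATE b=13 (auto-commit; committed b=13)
Op 2: UPDATE e=14 (auto-commit; committed e=14)
Op 3: BEGIN: in_txn=True, pending={}
Op 4: UPDATE e=7 (pending; pending now {e=7})
Op 5: UPDATE e=27 (pending; pending now {e=27})
Op 6: UPDATE b=9 (pending; pending now {b=9, e=27})
Op 7: ROLLBACK: discarded pending ['b', 'e']; in_txn=False
Op 8: BEGIN: in_txn=True, pending={}
Op 9: COMMIT: merged [] into committed; committed now {b=13, d=13, e=14}
ROLLBACK at op 7 discards: ['b', 'e']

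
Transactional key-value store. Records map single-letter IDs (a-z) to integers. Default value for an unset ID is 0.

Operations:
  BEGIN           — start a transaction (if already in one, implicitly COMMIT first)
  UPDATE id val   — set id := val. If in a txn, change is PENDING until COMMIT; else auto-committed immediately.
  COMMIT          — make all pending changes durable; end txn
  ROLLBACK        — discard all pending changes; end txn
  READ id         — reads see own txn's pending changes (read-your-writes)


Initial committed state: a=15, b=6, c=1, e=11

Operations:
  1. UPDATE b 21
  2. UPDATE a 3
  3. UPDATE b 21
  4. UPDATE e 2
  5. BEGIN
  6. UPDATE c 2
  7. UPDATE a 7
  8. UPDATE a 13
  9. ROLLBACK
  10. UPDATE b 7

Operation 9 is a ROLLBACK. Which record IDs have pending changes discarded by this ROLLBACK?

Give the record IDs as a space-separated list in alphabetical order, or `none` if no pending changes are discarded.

Initial committed: {a=15, b=6, c=1, e=11}
Op 1: UPDATE b=21 (auto-commit; committed b=21)
Op 2: UPDATE a=3 (auto-commit; committed a=3)
Op 3: UPDATE b=21 (auto-commit; committed b=21)
Op 4: UPDATE e=2 (auto-commit; committed e=2)
Op 5: BEGIN: in_txn=True, pending={}
Op 6: UPDATE c=2 (pending; pending now {c=2})
Op 7: UPDATE a=7 (pending; pending now {a=7, c=2})
Op 8: UPDATE a=13 (pending; pending now {a=13, c=2})
Op 9: ROLLBACK: discarded pending ['a', 'c']; in_txn=False
Op 10: UPDATE b=7 (auto-commit; committed b=7)
ROLLBACK at op 9 discards: ['a', 'c']

Answer: a c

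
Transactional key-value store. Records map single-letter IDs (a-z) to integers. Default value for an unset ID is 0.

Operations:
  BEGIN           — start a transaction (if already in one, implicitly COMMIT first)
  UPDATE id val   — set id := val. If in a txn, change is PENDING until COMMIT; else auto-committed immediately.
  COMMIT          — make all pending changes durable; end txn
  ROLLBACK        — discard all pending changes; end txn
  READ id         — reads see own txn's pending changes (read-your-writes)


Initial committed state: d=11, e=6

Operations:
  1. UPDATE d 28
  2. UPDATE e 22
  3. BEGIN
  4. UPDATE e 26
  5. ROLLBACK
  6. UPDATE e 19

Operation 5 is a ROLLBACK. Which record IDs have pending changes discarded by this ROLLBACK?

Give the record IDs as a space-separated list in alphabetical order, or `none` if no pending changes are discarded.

Answer: e

Derivation:
Initial committed: {d=11, e=6}
Op 1: UPDATE d=28 (auto-commit; committed d=28)
Op 2: UPDATE e=22 (auto-commit; committed e=22)
Op 3: BEGIN: in_txn=True, pending={}
Op 4: UPDATE e=26 (pending; pending now {e=26})
Op 5: ROLLBACK: discarded pending ['e']; in_txn=False
Op 6: UPDATE e=19 (auto-commit; committed e=19)
ROLLBACK at op 5 discards: ['e']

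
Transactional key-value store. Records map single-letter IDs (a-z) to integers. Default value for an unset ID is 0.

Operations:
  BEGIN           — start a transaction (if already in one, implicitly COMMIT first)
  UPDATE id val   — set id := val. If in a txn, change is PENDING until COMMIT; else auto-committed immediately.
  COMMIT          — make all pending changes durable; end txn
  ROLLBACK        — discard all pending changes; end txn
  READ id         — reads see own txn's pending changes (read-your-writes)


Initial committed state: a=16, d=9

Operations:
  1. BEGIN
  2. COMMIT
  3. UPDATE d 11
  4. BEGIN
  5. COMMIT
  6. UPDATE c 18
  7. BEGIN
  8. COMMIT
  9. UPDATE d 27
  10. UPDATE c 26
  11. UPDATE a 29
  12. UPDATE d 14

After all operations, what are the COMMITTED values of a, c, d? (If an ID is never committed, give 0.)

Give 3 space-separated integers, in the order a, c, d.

Answer: 29 26 14

Derivation:
Initial committed: {a=16, d=9}
Op 1: BEGIN: in_txn=True, pending={}
Op 2: COMMIT: merged [] into committed; committed now {a=16, d=9}
Op 3: UPDATE d=11 (auto-commit; committed d=11)
Op 4: BEGIN: in_txn=True, pending={}
Op 5: COMMIT: merged [] into committed; committed now {a=16, d=11}
Op 6: UPDATE c=18 (auto-commit; committed c=18)
Op 7: BEGIN: in_txn=True, pending={}
Op 8: COMMIT: merged [] into committed; committed now {a=16, c=18, d=11}
Op 9: UPDATE d=27 (auto-commit; committed d=27)
Op 10: UPDATE c=26 (auto-commit; committed c=26)
Op 11: UPDATE a=29 (auto-commit; committed a=29)
Op 12: UPDATE d=14 (auto-commit; committed d=14)
Final committed: {a=29, c=26, d=14}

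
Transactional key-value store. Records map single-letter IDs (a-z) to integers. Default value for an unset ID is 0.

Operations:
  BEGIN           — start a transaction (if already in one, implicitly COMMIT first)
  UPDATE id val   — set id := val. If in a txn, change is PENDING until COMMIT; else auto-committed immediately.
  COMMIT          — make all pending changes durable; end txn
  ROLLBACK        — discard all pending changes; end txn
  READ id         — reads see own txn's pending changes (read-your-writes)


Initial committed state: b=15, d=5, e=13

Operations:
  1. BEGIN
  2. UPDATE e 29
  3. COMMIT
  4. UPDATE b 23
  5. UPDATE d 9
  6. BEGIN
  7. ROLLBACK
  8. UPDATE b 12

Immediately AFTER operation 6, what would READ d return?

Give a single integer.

Answer: 9

Derivation:
Initial committed: {b=15, d=5, e=13}
Op 1: BEGIN: in_txn=True, pending={}
Op 2: UPDATE e=29 (pending; pending now {e=29})
Op 3: COMMIT: merged ['e'] into committed; committed now {b=15, d=5, e=29}
Op 4: UPDATE b=23 (auto-commit; committed b=23)
Op 5: UPDATE d=9 (auto-commit; committed d=9)
Op 6: BEGIN: in_txn=True, pending={}
After op 6: visible(d) = 9 (pending={}, committed={b=23, d=9, e=29})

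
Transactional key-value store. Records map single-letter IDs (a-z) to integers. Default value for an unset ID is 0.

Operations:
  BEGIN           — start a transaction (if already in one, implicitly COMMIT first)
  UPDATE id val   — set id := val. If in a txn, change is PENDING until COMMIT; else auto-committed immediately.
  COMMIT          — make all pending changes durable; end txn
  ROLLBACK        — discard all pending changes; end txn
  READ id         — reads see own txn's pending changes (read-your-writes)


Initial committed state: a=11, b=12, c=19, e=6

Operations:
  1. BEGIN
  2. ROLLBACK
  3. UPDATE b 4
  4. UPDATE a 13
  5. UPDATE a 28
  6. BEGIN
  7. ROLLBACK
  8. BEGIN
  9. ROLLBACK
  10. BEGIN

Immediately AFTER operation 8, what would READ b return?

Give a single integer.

Answer: 4

Derivation:
Initial committed: {a=11, b=12, c=19, e=6}
Op 1: BEGIN: in_txn=True, pending={}
Op 2: ROLLBACK: discarded pending []; in_txn=False
Op 3: UPDATE b=4 (auto-commit; committed b=4)
Op 4: UPDATE a=13 (auto-commit; committed a=13)
Op 5: UPDATE a=28 (auto-commit; committed a=28)
Op 6: BEGIN: in_txn=True, pending={}
Op 7: ROLLBACK: discarded pending []; in_txn=False
Op 8: BEGIN: in_txn=True, pending={}
After op 8: visible(b) = 4 (pending={}, committed={a=28, b=4, c=19, e=6})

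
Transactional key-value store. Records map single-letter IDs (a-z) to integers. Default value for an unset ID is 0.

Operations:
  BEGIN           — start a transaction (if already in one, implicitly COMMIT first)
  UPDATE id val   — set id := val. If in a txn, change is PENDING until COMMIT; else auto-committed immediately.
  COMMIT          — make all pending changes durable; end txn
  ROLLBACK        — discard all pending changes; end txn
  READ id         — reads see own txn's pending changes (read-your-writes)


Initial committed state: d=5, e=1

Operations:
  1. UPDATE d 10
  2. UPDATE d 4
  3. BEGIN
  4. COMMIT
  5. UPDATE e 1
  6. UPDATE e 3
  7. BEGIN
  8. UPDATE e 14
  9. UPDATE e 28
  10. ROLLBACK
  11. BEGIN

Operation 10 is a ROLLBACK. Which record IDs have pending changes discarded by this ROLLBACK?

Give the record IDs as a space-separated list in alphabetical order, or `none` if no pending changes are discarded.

Initial committed: {d=5, e=1}
Op 1: UPDATE d=10 (auto-commit; committed d=10)
Op 2: UPDATE d=4 (auto-commit; committed d=4)
Op 3: BEGIN: in_txn=True, pending={}
Op 4: COMMIT: merged [] into committed; committed now {d=4, e=1}
Op 5: UPDATE e=1 (auto-commit; committed e=1)
Op 6: UPDATE e=3 (auto-commit; committed e=3)
Op 7: BEGIN: in_txn=True, pending={}
Op 8: UPDATE e=14 (pending; pending now {e=14})
Op 9: UPDATE e=28 (pending; pending now {e=28})
Op 10: ROLLBACK: discarded pending ['e']; in_txn=False
Op 11: BEGIN: in_txn=True, pending={}
ROLLBACK at op 10 discards: ['e']

Answer: e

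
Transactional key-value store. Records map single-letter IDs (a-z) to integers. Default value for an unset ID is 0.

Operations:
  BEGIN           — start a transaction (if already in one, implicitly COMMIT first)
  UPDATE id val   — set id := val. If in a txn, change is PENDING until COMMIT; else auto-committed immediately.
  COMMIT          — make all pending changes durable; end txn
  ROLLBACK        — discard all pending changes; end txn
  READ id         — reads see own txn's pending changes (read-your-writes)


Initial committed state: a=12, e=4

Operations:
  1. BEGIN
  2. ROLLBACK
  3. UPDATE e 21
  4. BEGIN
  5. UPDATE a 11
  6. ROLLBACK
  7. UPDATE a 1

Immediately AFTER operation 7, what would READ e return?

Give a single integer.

Initial committed: {a=12, e=4}
Op 1: BEGIN: in_txn=True, pending={}
Op 2: ROLLBACK: discarded pending []; in_txn=False
Op 3: UPDATE e=21 (auto-commit; committed e=21)
Op 4: BEGIN: in_txn=True, pending={}
Op 5: UPDATE a=11 (pending; pending now {a=11})
Op 6: ROLLBACK: discarded pending ['a']; in_txn=False
Op 7: UPDATE a=1 (auto-commit; committed a=1)
After op 7: visible(e) = 21 (pending={}, committed={a=1, e=21})

Answer: 21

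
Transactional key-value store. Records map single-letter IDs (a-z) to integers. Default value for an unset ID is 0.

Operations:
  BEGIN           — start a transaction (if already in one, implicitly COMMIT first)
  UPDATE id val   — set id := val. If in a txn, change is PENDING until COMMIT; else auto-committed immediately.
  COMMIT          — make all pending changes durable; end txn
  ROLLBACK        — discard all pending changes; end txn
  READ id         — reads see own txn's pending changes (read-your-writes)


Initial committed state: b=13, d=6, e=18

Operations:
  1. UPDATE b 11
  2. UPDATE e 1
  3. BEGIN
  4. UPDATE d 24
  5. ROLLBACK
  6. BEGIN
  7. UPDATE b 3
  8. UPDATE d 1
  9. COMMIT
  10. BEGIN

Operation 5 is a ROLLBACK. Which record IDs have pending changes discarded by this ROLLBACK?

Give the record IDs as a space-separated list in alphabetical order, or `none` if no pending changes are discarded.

Initial committed: {b=13, d=6, e=18}
Op 1: UPDATE b=11 (auto-commit; committed b=11)
Op 2: UPDATE e=1 (auto-commit; committed e=1)
Op 3: BEGIN: in_txn=True, pending={}
Op 4: UPDATE d=24 (pending; pending now {d=24})
Op 5: ROLLBACK: discarded pending ['d']; in_txn=False
Op 6: BEGIN: in_txn=True, pending={}
Op 7: UPDATE b=3 (pending; pending now {b=3})
Op 8: UPDATE d=1 (pending; pending now {b=3, d=1})
Op 9: COMMIT: merged ['b', 'd'] into committed; committed now {b=3, d=1, e=1}
Op 10: BEGIN: in_txn=True, pending={}
ROLLBACK at op 5 discards: ['d']

Answer: d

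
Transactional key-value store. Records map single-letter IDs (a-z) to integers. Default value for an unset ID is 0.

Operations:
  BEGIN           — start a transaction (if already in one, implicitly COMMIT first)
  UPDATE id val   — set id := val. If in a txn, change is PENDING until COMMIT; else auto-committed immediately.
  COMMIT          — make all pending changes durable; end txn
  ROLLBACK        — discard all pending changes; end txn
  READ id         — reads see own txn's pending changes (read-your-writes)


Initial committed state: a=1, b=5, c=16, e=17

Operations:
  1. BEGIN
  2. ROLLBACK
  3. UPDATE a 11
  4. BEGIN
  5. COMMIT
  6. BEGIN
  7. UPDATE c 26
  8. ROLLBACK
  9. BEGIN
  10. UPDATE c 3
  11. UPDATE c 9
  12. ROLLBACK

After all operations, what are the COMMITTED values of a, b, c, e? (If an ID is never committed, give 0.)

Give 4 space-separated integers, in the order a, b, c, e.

Answer: 11 5 16 17

Derivation:
Initial committed: {a=1, b=5, c=16, e=17}
Op 1: BEGIN: in_txn=True, pending={}
Op 2: ROLLBACK: discarded pending []; in_txn=False
Op 3: UPDATE a=11 (auto-commit; committed a=11)
Op 4: BEGIN: in_txn=True, pending={}
Op 5: COMMIT: merged [] into committed; committed now {a=11, b=5, c=16, e=17}
Op 6: BEGIN: in_txn=True, pending={}
Op 7: UPDATE c=26 (pending; pending now {c=26})
Op 8: ROLLBACK: discarded pending ['c']; in_txn=False
Op 9: BEGIN: in_txn=True, pending={}
Op 10: UPDATE c=3 (pending; pending now {c=3})
Op 11: UPDATE c=9 (pending; pending now {c=9})
Op 12: ROLLBACK: discarded pending ['c']; in_txn=False
Final committed: {a=11, b=5, c=16, e=17}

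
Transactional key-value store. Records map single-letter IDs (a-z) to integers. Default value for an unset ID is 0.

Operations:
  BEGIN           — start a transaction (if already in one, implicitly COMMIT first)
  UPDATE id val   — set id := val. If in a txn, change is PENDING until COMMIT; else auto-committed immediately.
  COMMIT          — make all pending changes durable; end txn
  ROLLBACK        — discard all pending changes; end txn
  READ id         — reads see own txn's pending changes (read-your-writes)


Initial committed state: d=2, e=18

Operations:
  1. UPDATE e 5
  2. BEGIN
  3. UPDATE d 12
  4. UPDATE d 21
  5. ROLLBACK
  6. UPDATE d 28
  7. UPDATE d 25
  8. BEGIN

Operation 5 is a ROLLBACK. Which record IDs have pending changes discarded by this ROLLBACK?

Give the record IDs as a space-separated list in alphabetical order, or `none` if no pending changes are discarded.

Answer: d

Derivation:
Initial committed: {d=2, e=18}
Op 1: UPDATE e=5 (auto-commit; committed e=5)
Op 2: BEGIN: in_txn=True, pending={}
Op 3: UPDATE d=12 (pending; pending now {d=12})
Op 4: UPDATE d=21 (pending; pending now {d=21})
Op 5: ROLLBACK: discarded pending ['d']; in_txn=False
Op 6: UPDATE d=28 (auto-commit; committed d=28)
Op 7: UPDATE d=25 (auto-commit; committed d=25)
Op 8: BEGIN: in_txn=True, pending={}
ROLLBACK at op 5 discards: ['d']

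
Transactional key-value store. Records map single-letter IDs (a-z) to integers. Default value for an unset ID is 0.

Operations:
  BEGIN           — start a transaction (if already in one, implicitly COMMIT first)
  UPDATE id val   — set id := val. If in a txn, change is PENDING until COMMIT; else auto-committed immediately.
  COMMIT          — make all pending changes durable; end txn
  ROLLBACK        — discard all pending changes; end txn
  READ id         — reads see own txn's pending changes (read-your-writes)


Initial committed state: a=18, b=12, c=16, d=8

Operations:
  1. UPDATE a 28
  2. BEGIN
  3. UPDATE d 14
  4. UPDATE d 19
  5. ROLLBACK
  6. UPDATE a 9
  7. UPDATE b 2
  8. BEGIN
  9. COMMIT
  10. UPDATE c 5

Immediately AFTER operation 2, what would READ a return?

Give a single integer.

Initial committed: {a=18, b=12, c=16, d=8}
Op 1: UPDATE a=28 (auto-commit; committed a=28)
Op 2: BEGIN: in_txn=True, pending={}
After op 2: visible(a) = 28 (pending={}, committed={a=28, b=12, c=16, d=8})

Answer: 28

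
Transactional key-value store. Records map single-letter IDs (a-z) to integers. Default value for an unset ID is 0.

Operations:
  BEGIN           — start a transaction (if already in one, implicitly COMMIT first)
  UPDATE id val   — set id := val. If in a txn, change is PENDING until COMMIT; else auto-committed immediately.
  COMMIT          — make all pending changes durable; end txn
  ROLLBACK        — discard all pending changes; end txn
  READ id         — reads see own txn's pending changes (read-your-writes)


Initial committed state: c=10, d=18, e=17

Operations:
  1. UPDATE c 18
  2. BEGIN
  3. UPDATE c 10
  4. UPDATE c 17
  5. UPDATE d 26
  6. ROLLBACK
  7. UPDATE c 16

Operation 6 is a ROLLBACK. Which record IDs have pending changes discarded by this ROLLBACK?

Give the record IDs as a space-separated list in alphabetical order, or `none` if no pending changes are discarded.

Initial committed: {c=10, d=18, e=17}
Op 1: UPDATE c=18 (auto-commit; committed c=18)
Op 2: BEGIN: in_txn=True, pending={}
Op 3: UPDATE c=10 (pending; pending now {c=10})
Op 4: UPDATE c=17 (pending; pending now {c=17})
Op 5: UPDATE d=26 (pending; pending now {c=17, d=26})
Op 6: ROLLBACK: discarded pending ['c', 'd']; in_txn=False
Op 7: UPDATE c=16 (auto-commit; committed c=16)
ROLLBACK at op 6 discards: ['c', 'd']

Answer: c d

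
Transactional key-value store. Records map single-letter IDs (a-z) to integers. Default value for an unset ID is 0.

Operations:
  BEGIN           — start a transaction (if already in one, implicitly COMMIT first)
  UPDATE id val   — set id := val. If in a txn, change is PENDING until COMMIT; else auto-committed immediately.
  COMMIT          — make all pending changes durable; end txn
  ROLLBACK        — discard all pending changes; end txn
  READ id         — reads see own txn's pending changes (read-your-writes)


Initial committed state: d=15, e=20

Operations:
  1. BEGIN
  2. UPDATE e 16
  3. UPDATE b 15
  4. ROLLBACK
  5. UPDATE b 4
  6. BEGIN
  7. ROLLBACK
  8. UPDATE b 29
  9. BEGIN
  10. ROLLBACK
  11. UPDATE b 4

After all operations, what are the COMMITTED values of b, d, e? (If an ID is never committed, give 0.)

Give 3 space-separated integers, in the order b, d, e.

Initial committed: {d=15, e=20}
Op 1: BEGIN: in_txn=True, pending={}
Op 2: UPDATE e=16 (pending; pending now {e=16})
Op 3: UPDATE b=15 (pending; pending now {b=15, e=16})
Op 4: ROLLBACK: discarded pending ['b', 'e']; in_txn=False
Op 5: UPDATE b=4 (auto-commit; committed b=4)
Op 6: BEGIN: in_txn=True, pending={}
Op 7: ROLLBACK: discarded pending []; in_txn=False
Op 8: UPDATE b=29 (auto-commit; committed b=29)
Op 9: BEGIN: in_txn=True, pending={}
Op 10: ROLLBACK: discarded pending []; in_txn=False
Op 11: UPDATE b=4 (auto-commit; committed b=4)
Final committed: {b=4, d=15, e=20}

Answer: 4 15 20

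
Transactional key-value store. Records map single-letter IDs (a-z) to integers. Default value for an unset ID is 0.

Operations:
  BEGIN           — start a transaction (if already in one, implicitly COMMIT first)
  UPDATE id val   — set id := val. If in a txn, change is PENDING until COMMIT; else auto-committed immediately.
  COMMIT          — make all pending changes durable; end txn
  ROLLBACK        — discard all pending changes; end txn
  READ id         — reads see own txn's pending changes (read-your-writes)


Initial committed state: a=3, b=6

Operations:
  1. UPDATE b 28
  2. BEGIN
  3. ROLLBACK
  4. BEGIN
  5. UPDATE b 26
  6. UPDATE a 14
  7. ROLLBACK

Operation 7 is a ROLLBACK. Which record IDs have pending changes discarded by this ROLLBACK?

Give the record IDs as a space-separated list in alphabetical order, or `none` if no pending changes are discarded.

Answer: a b

Derivation:
Initial committed: {a=3, b=6}
Op 1: UPDATE b=28 (auto-commit; committed b=28)
Op 2: BEGIN: in_txn=True, pending={}
Op 3: ROLLBACK: discarded pending []; in_txn=False
Op 4: BEGIN: in_txn=True, pending={}
Op 5: UPDATE b=26 (pending; pending now {b=26})
Op 6: UPDATE a=14 (pending; pending now {a=14, b=26})
Op 7: ROLLBACK: discarded pending ['a', 'b']; in_txn=False
ROLLBACK at op 7 discards: ['a', 'b']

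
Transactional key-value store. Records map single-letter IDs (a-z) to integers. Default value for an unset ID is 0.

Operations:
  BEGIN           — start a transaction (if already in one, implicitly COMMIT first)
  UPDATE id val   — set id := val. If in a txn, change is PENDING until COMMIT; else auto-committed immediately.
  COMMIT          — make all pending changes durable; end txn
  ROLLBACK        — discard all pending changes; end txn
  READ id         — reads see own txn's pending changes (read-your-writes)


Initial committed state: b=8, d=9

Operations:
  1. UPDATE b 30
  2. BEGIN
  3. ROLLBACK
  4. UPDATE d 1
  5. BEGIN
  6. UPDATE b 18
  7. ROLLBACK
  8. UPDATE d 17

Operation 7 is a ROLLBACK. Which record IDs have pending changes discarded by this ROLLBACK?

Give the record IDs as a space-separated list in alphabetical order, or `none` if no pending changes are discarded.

Initial committed: {b=8, d=9}
Op 1: UPDATE b=30 (auto-commit; committed b=30)
Op 2: BEGIN: in_txn=True, pending={}
Op 3: ROLLBACK: discarded pending []; in_txn=False
Op 4: UPDATE d=1 (auto-commit; committed d=1)
Op 5: BEGIN: in_txn=True, pending={}
Op 6: UPDATE b=18 (pending; pending now {b=18})
Op 7: ROLLBACK: discarded pending ['b']; in_txn=False
Op 8: UPDATE d=17 (auto-commit; committed d=17)
ROLLBACK at op 7 discards: ['b']

Answer: b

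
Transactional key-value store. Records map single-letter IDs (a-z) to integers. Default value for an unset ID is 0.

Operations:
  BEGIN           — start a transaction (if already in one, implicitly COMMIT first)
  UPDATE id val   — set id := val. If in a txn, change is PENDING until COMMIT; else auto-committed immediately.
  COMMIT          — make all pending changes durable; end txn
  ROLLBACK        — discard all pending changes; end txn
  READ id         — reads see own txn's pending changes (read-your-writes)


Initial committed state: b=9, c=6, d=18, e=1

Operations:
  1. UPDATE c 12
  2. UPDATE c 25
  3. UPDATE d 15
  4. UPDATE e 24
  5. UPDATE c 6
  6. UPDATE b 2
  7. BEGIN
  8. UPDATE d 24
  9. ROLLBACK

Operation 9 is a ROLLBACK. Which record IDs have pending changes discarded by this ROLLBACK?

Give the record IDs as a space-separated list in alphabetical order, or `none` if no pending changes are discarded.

Answer: d

Derivation:
Initial committed: {b=9, c=6, d=18, e=1}
Op 1: UPDATE c=12 (auto-commit; committed c=12)
Op 2: UPDATE c=25 (auto-commit; committed c=25)
Op 3: UPDATE d=15 (auto-commit; committed d=15)
Op 4: UPDATE e=24 (auto-commit; committed e=24)
Op 5: UPDATE c=6 (auto-commit; committed c=6)
Op 6: UPDATE b=2 (auto-commit; committed b=2)
Op 7: BEGIN: in_txn=True, pending={}
Op 8: UPDATE d=24 (pending; pending now {d=24})
Op 9: ROLLBACK: discarded pending ['d']; in_txn=False
ROLLBACK at op 9 discards: ['d']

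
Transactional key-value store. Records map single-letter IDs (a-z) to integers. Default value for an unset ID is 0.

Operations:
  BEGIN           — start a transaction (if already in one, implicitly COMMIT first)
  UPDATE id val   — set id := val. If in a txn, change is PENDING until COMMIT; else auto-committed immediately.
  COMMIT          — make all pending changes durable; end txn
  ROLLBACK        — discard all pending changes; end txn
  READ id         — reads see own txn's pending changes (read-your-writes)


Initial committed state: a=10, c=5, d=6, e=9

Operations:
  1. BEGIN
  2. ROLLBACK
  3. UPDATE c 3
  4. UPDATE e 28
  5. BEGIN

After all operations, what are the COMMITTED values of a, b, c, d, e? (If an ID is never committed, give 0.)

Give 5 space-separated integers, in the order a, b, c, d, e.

Answer: 10 0 3 6 28

Derivation:
Initial committed: {a=10, c=5, d=6, e=9}
Op 1: BEGIN: in_txn=True, pending={}
Op 2: ROLLBACK: discarded pending []; in_txn=False
Op 3: UPDATE c=3 (auto-commit; committed c=3)
Op 4: UPDATE e=28 (auto-commit; committed e=28)
Op 5: BEGIN: in_txn=True, pending={}
Final committed: {a=10, c=3, d=6, e=28}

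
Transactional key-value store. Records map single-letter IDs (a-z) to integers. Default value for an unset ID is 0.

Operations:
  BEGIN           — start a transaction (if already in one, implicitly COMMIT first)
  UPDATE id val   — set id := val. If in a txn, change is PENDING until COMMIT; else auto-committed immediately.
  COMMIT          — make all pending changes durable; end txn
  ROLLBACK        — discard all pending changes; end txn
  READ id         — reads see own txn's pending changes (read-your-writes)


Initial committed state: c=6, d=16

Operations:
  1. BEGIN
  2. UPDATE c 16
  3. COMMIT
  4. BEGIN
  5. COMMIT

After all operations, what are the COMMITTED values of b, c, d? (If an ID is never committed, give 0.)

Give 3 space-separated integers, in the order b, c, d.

Answer: 0 16 16

Derivation:
Initial committed: {c=6, d=16}
Op 1: BEGIN: in_txn=True, pending={}
Op 2: UPDATE c=16 (pending; pending now {c=16})
Op 3: COMMIT: merged ['c'] into committed; committed now {c=16, d=16}
Op 4: BEGIN: in_txn=True, pending={}
Op 5: COMMIT: merged [] into committed; committed now {c=16, d=16}
Final committed: {c=16, d=16}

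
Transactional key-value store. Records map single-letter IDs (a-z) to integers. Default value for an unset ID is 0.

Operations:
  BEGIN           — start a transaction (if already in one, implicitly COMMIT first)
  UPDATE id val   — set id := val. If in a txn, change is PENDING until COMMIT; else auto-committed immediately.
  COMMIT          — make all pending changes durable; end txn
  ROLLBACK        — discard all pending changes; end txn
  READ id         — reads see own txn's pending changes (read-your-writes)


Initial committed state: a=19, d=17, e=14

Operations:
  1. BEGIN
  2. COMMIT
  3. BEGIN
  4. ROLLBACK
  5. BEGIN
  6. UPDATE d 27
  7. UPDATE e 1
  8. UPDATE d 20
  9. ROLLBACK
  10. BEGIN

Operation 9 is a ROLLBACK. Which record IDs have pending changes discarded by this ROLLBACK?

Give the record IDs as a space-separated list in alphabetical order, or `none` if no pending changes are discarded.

Answer: d e

Derivation:
Initial committed: {a=19, d=17, e=14}
Op 1: BEGIN: in_txn=True, pending={}
Op 2: COMMIT: merged [] into committed; committed now {a=19, d=17, e=14}
Op 3: BEGIN: in_txn=True, pending={}
Op 4: ROLLBACK: discarded pending []; in_txn=False
Op 5: BEGIN: in_txn=True, pending={}
Op 6: UPDATE d=27 (pending; pending now {d=27})
Op 7: UPDATE e=1 (pending; pending now {d=27, e=1})
Op 8: UPDATE d=20 (pending; pending now {d=20, e=1})
Op 9: ROLLBACK: discarded pending ['d', 'e']; in_txn=False
Op 10: BEGIN: in_txn=True, pending={}
ROLLBACK at op 9 discards: ['d', 'e']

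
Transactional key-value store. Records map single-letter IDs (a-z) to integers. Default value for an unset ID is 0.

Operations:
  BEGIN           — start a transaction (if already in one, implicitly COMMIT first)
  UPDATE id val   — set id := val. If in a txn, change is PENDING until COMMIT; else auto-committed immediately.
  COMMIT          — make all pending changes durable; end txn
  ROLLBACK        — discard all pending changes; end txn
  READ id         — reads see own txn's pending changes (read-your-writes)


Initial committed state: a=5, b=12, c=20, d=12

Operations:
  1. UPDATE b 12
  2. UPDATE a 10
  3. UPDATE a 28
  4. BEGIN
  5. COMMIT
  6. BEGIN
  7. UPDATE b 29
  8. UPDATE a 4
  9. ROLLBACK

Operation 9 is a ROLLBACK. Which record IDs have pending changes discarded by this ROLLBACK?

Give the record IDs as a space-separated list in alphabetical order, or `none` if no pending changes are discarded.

Initial committed: {a=5, b=12, c=20, d=12}
Op 1: UPDATE b=12 (auto-commit; committed b=12)
Op 2: UPDATE a=10 (auto-commit; committed a=10)
Op 3: UPDATE a=28 (auto-commit; committed a=28)
Op 4: BEGIN: in_txn=True, pending={}
Op 5: COMMIT: merged [] into committed; committed now {a=28, b=12, c=20, d=12}
Op 6: BEGIN: in_txn=True, pending={}
Op 7: UPDATE b=29 (pending; pending now {b=29})
Op 8: UPDATE a=4 (pending; pending now {a=4, b=29})
Op 9: ROLLBACK: discarded pending ['a', 'b']; in_txn=False
ROLLBACK at op 9 discards: ['a', 'b']

Answer: a b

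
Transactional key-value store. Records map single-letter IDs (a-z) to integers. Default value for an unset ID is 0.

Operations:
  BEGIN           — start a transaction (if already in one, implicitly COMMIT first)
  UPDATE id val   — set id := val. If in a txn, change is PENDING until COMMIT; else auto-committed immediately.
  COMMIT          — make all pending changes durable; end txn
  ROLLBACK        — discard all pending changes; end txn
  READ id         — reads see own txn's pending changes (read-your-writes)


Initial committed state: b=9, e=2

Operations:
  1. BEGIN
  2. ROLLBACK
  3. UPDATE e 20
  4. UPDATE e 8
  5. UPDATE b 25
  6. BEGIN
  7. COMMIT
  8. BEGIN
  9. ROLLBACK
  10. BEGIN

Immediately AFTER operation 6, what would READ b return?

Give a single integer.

Initial committed: {b=9, e=2}
Op 1: BEGIN: in_txn=True, pending={}
Op 2: ROLLBACK: discarded pending []; in_txn=False
Op 3: UPDATE e=20 (auto-commit; committed e=20)
Op 4: UPDATE e=8 (auto-commit; committed e=8)
Op 5: UPDATE b=25 (auto-commit; committed b=25)
Op 6: BEGIN: in_txn=True, pending={}
After op 6: visible(b) = 25 (pending={}, committed={b=25, e=8})

Answer: 25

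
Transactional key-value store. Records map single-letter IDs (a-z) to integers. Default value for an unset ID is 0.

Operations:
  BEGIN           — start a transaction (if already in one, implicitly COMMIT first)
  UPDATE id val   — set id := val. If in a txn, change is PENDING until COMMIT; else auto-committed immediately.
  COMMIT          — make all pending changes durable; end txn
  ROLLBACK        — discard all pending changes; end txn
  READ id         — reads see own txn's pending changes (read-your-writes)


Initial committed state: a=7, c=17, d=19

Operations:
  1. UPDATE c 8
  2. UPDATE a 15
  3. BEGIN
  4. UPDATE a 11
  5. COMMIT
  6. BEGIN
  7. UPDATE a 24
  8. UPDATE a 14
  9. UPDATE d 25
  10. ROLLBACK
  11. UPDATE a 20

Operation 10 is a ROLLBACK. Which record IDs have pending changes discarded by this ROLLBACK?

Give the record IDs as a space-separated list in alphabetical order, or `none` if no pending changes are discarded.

Initial committed: {a=7, c=17, d=19}
Op 1: UPDATE c=8 (auto-commit; committed c=8)
Op 2: UPDATE a=15 (auto-commit; committed a=15)
Op 3: BEGIN: in_txn=True, pending={}
Op 4: UPDATE a=11 (pending; pending now {a=11})
Op 5: COMMIT: merged ['a'] into committed; committed now {a=11, c=8, d=19}
Op 6: BEGIN: in_txn=True, pending={}
Op 7: UPDATE a=24 (pending; pending now {a=24})
Op 8: UPDATE a=14 (pending; pending now {a=14})
Op 9: UPDATE d=25 (pending; pending now {a=14, d=25})
Op 10: ROLLBACK: discarded pending ['a', 'd']; in_txn=False
Op 11: UPDATE a=20 (auto-commit; committed a=20)
ROLLBACK at op 10 discards: ['a', 'd']

Answer: a d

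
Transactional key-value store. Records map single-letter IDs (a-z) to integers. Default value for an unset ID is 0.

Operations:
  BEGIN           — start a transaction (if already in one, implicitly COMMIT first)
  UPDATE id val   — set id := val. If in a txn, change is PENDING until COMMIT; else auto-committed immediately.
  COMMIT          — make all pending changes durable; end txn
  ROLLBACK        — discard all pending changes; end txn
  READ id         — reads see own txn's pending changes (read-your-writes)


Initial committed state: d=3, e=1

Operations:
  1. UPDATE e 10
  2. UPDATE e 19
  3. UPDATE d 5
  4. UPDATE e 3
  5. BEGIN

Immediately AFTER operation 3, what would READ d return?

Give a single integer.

Answer: 5

Derivation:
Initial committed: {d=3, e=1}
Op 1: UPDATE e=10 (auto-commit; committed e=10)
Op 2: UPDATE e=19 (auto-commit; committed e=19)
Op 3: UPDATE d=5 (auto-commit; committed d=5)
After op 3: visible(d) = 5 (pending={}, committed={d=5, e=19})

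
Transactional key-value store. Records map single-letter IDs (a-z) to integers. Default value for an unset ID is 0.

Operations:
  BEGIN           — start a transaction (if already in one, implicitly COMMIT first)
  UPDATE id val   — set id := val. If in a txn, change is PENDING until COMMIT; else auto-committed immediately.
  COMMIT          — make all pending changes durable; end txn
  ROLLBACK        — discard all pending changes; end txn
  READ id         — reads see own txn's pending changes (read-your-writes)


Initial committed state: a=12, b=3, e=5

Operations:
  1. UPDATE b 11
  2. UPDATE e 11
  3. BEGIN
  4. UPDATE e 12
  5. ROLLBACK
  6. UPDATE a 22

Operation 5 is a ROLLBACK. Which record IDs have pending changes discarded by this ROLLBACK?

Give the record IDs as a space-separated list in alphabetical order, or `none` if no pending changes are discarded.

Initial committed: {a=12, b=3, e=5}
Op 1: UPDATE b=11 (auto-commit; committed b=11)
Op 2: UPDATE e=11 (auto-commit; committed e=11)
Op 3: BEGIN: in_txn=True, pending={}
Op 4: UPDATE e=12 (pending; pending now {e=12})
Op 5: ROLLBACK: discarded pending ['e']; in_txn=False
Op 6: UPDATE a=22 (auto-commit; committed a=22)
ROLLBACK at op 5 discards: ['e']

Answer: e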